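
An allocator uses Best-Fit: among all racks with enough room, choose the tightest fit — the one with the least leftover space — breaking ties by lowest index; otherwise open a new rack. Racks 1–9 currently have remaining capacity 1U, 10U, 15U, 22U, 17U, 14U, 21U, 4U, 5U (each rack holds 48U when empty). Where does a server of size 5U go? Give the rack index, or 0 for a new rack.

9

Racks with room: rack 2 (10U), rack 3 (15U), rack 4 (22U), rack 5 (17U), rack 6 (14U), rack 7 (21U), rack 9 (5U).
Tightest fit is rack 9 with 5U free.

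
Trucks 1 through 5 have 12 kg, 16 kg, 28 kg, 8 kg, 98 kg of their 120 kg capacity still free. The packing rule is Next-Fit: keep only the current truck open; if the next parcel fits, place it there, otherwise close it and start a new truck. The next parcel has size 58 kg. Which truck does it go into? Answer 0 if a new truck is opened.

5

Next-Fit only looks at truck 5, which has 98 kg free.
58 kg fits there.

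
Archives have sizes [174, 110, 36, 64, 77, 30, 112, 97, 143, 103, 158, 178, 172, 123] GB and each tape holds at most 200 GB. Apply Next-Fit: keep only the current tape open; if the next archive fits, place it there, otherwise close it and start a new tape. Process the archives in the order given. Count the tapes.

11 tapes

174 GB → tape 1 (remaining 26 GB)
110 GB → tape 2 (remaining 90 GB)
36 GB → tape 2 (remaining 54 GB)
64 GB → tape 3 (remaining 136 GB)
77 GB → tape 3 (remaining 59 GB)
30 GB → tape 3 (remaining 29 GB)
112 GB → tape 4 (remaining 88 GB)
97 GB → tape 5 (remaining 103 GB)
143 GB → tape 6 (remaining 57 GB)
103 GB → tape 7 (remaining 97 GB)
158 GB → tape 8 (remaining 42 GB)
178 GB → tape 9 (remaining 22 GB)
172 GB → tape 10 (remaining 28 GB)
123 GB → tape 11 (remaining 77 GB)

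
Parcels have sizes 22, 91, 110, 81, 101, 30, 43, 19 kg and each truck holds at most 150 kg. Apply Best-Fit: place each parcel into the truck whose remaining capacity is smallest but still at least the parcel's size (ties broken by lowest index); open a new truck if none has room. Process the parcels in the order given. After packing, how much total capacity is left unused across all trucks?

103

22 kg → truck 1 (remaining 128 kg)
91 kg → truck 1 (remaining 37 kg)
110 kg → truck 2 (remaining 40 kg)
81 kg → truck 3 (remaining 69 kg)
101 kg → truck 4 (remaining 49 kg)
30 kg → truck 1 (remaining 7 kg)
43 kg → truck 4 (remaining 6 kg)
19 kg → truck 2 (remaining 21 kg)
4 trucks × 150 kg = 600 kg; used 497 kg; unused 103 kg.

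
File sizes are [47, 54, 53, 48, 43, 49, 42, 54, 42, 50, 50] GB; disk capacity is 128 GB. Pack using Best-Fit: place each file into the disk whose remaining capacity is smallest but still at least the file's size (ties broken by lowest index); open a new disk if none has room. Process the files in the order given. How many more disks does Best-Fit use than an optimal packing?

Best-Fit: [47,54] [53,48] [43,49] [42,54] [42,50] [50] → 6 disks.
Total size 532 GB; any packing needs at least ⌈532/128⌉ = 5 disks.
An optimal packing achieves that bound: [54,54] [53,50] [50,49] [48,47] [43,42,42] → 5 disks.
Excess: 6 − 5 = 1.

1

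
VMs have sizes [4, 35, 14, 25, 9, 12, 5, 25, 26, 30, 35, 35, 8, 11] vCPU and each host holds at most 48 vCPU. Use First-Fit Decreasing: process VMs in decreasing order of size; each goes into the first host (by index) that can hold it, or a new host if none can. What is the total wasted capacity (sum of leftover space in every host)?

62

Sorted descending: 35, 35, 35, 30, 26, 25, 25, 14, 12, 11, 9, 8, 5, 4.
host 1: place 35 vCPU, 13 vCPU left
host 2: place 35 vCPU, 13 vCPU left
host 3: place 35 vCPU, 13 vCPU left
host 4: place 30 vCPU, 18 vCPU left
host 5: place 26 vCPU, 22 vCPU left
host 6: place 25 vCPU, 23 vCPU left
host 7: place 25 vCPU, 23 vCPU left
host 4: place 14 vCPU, 4 vCPU left
host 1: place 12 vCPU, 1 vCPU left
host 2: place 11 vCPU, 2 vCPU left
host 3: place 9 vCPU, 4 vCPU left
host 5: place 8 vCPU, 14 vCPU left
host 5: place 5 vCPU, 9 vCPU left
host 3: place 4 vCPU, 0 vCPU left
7 hosts × 48 vCPU = 336 vCPU; used 274 vCPU; unused 62 vCPU.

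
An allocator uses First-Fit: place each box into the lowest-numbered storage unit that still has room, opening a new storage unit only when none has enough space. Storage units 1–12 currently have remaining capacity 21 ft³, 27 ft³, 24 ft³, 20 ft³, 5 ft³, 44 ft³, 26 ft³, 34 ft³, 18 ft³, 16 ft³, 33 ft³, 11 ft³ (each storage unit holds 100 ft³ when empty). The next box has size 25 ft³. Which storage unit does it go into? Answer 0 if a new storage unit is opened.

2

Storage units with room: storage unit 2 (27 ft³), storage unit 6 (44 ft³), storage unit 7 (26 ft³), storage unit 8 (34 ft³), storage unit 11 (33 ft³).
The first with room is storage unit 2.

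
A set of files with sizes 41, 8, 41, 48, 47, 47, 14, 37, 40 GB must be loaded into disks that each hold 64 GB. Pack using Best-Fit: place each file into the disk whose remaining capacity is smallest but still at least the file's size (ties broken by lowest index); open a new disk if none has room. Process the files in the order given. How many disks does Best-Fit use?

7

41 GB → disk 1 (remaining 23 GB)
8 GB → disk 1 (remaining 15 GB)
41 GB → disk 2 (remaining 23 GB)
48 GB → disk 3 (remaining 16 GB)
47 GB → disk 4 (remaining 17 GB)
47 GB → disk 5 (remaining 17 GB)
14 GB → disk 1 (remaining 1 GB)
37 GB → disk 6 (remaining 27 GB)
40 GB → disk 7 (remaining 24 GB)
Final disks: [41,8,14] [41] [48] [47] [47] [37] [40].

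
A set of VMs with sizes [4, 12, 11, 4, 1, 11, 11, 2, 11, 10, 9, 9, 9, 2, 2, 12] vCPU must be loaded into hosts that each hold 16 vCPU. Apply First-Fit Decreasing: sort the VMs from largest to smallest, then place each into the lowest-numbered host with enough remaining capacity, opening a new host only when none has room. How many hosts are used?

10 hosts

Sorted descending: 12, 12, 11, 11, 11, 11, 10, 9, 9, 9, 4, 4, 2, 2, 2, 1.
12 vCPU → host 1 (remaining 4 vCPU)
12 vCPU → host 2 (remaining 4 vCPU)
11 vCPU → host 3 (remaining 5 vCPU)
11 vCPU → host 4 (remaining 5 vCPU)
11 vCPU → host 5 (remaining 5 vCPU)
11 vCPU → host 6 (remaining 5 vCPU)
10 vCPU → host 7 (remaining 6 vCPU)
9 vCPU → host 8 (remaining 7 vCPU)
9 vCPU → host 9 (remaining 7 vCPU)
9 vCPU → host 10 (remaining 7 vCPU)
4 vCPU → host 1 (remaining 0 vCPU)
4 vCPU → host 2 (remaining 0 vCPU)
2 vCPU → host 3 (remaining 3 vCPU)
2 vCPU → host 3 (remaining 1 vCPU)
2 vCPU → host 4 (remaining 3 vCPU)
1 vCPU → host 3 (remaining 0 vCPU)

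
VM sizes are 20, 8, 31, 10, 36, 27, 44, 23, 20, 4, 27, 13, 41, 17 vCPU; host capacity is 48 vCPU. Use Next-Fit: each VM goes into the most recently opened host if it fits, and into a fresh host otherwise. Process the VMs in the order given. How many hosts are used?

Put 20 vCPU in host 1; 28 vCPU remain.
Put 8 vCPU in host 1; 20 vCPU remain.
Put 31 vCPU in host 2; 17 vCPU remain.
Put 10 vCPU in host 2; 7 vCPU remain.
Put 36 vCPU in host 3; 12 vCPU remain.
Put 27 vCPU in host 4; 21 vCPU remain.
Put 44 vCPU in host 5; 4 vCPU remain.
Put 23 vCPU in host 6; 25 vCPU remain.
Put 20 vCPU in host 6; 5 vCPU remain.
Put 4 vCPU in host 6; 1 vCPU remain.
Put 27 vCPU in host 7; 21 vCPU remain.
Put 13 vCPU in host 7; 8 vCPU remain.
Put 41 vCPU in host 8; 7 vCPU remain.
Put 17 vCPU in host 9; 31 vCPU remain.
Final hosts: [20,8] [31,10] [36] [27] [44] [23,20,4] [27,13] [41] [17].

9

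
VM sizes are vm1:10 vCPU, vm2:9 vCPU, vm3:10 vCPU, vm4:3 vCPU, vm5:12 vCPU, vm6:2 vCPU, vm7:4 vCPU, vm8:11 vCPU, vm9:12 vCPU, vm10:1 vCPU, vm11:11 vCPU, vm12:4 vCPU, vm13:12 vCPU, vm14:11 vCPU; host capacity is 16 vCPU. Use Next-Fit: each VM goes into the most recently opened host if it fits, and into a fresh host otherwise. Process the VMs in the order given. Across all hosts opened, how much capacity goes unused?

vm1 (10 vCPU) → host 1 (remaining 6 vCPU)
vm2 (9 vCPU) → host 2 (remaining 7 vCPU)
vm3 (10 vCPU) → host 3 (remaining 6 vCPU)
vm4 (3 vCPU) → host 3 (remaining 3 vCPU)
vm5 (12 vCPU) → host 4 (remaining 4 vCPU)
vm6 (2 vCPU) → host 4 (remaining 2 vCPU)
vm7 (4 vCPU) → host 5 (remaining 12 vCPU)
vm8 (11 vCPU) → host 5 (remaining 1 vCPU)
vm9 (12 vCPU) → host 6 (remaining 4 vCPU)
vm10 (1 vCPU) → host 6 (remaining 3 vCPU)
vm11 (11 vCPU) → host 7 (remaining 5 vCPU)
vm12 (4 vCPU) → host 7 (remaining 1 vCPU)
vm13 (12 vCPU) → host 8 (remaining 4 vCPU)
vm14 (11 vCPU) → host 9 (remaining 5 vCPU)
9 hosts × 16 vCPU = 144 vCPU; used 112 vCPU; unused 32 vCPU.

32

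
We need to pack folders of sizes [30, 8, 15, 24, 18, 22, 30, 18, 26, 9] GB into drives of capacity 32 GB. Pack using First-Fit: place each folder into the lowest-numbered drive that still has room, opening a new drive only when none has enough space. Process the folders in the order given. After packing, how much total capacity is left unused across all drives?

30 GB → drive 1 (remaining 2 GB)
8 GB → drive 2 (remaining 24 GB)
15 GB → drive 2 (remaining 9 GB)
24 GB → drive 3 (remaining 8 GB)
18 GB → drive 4 (remaining 14 GB)
22 GB → drive 5 (remaining 10 GB)
30 GB → drive 6 (remaining 2 GB)
18 GB → drive 7 (remaining 14 GB)
26 GB → drive 8 (remaining 6 GB)
9 GB → drive 2 (remaining 0 GB)
8 drives × 32 GB = 256 GB; used 200 GB; unused 56 GB.

56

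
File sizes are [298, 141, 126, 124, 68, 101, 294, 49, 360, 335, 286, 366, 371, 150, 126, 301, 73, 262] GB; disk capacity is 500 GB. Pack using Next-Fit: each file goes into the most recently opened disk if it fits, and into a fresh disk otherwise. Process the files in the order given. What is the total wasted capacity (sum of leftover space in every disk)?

Put 298 GB in disk 1; 202 GB remain.
Put 141 GB in disk 1; 61 GB remain.
Put 126 GB in disk 2; 374 GB remain.
Put 124 GB in disk 2; 250 GB remain.
Put 68 GB in disk 2; 182 GB remain.
Put 101 GB in disk 2; 81 GB remain.
Put 294 GB in disk 3; 206 GB remain.
Put 49 GB in disk 3; 157 GB remain.
Put 360 GB in disk 4; 140 GB remain.
Put 335 GB in disk 5; 165 GB remain.
Put 286 GB in disk 6; 214 GB remain.
Put 366 GB in disk 7; 134 GB remain.
Put 371 GB in disk 8; 129 GB remain.
Put 150 GB in disk 9; 350 GB remain.
Put 126 GB in disk 9; 224 GB remain.
Put 301 GB in disk 10; 199 GB remain.
Put 73 GB in disk 10; 126 GB remain.
Put 262 GB in disk 11; 238 GB remain.
11 disks × 500 GB = 5500 GB; used 3831 GB; unused 1669 GB.

1669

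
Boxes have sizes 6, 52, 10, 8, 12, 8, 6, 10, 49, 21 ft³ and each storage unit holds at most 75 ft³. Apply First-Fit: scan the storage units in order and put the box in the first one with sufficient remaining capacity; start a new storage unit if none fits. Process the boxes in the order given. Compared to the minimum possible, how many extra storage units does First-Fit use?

0

First-Fit: [6,52,10,6] [8,12,8,10,21] [49] → 3 storage units.
Total size 182 ft³; any packing needs at least ⌈182/75⌉ = 3 storage units.
So 3 is already optimal.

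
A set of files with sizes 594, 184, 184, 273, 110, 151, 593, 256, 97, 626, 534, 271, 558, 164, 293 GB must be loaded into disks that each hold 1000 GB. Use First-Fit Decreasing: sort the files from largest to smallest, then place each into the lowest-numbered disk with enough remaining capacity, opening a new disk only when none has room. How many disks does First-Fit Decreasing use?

Sorted descending: 626, 594, 593, 558, 534, 293, 273, 271, 256, 184, 184, 164, 151, 110, 97.
disk 1: place 626 GB, 374 GB left
disk 2: place 594 GB, 406 GB left
disk 3: place 593 GB, 407 GB left
disk 4: place 558 GB, 442 GB left
disk 5: place 534 GB, 466 GB left
disk 1: place 293 GB, 81 GB left
disk 2: place 273 GB, 133 GB left
disk 3: place 271 GB, 136 GB left
disk 4: place 256 GB, 186 GB left
disk 4: place 184 GB, 2 GB left
disk 5: place 184 GB, 282 GB left
disk 5: place 164 GB, 118 GB left
disk 6: place 151 GB, 849 GB left
disk 2: place 110 GB, 23 GB left
disk 3: place 97 GB, 39 GB left
Final disks: [626,293] [594,273,110] [593,271,97] [558,256,184] [534,184,164] [151].

6 disks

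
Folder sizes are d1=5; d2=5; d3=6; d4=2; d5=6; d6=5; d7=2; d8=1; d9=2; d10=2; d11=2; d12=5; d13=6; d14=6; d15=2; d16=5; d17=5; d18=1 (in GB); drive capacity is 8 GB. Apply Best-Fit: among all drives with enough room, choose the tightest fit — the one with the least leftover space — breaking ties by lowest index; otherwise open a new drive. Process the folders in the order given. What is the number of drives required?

Put d1 (5 GB) in drive 1; 3 GB remain.
Put d2 (5 GB) in drive 2; 3 GB remain.
Put d3 (6 GB) in drive 3; 2 GB remain.
Put d4 (2 GB) in drive 3; 0 GB remain.
Put d5 (6 GB) in drive 4; 2 GB remain.
Put d6 (5 GB) in drive 5; 3 GB remain.
Put d7 (2 GB) in drive 4; 0 GB remain.
Put d8 (1 GB) in drive 1; 2 GB remain.
Put d9 (2 GB) in drive 1; 0 GB remain.
Put d10 (2 GB) in drive 2; 1 GB remain.
Put d11 (2 GB) in drive 5; 1 GB remain.
Put d12 (5 GB) in drive 6; 3 GB remain.
Put d13 (6 GB) in drive 7; 2 GB remain.
Put d14 (6 GB) in drive 8; 2 GB remain.
Put d15 (2 GB) in drive 7; 0 GB remain.
Put d16 (5 GB) in drive 9; 3 GB remain.
Put d17 (5 GB) in drive 10; 3 GB remain.
Put d18 (1 GB) in drive 2; 0 GB remain.

10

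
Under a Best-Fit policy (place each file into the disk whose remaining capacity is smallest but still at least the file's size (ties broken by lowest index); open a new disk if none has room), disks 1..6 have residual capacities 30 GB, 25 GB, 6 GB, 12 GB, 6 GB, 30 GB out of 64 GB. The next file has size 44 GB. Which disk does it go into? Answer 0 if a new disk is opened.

No disk has ≥ 44 GB free, so a new disk is opened.

0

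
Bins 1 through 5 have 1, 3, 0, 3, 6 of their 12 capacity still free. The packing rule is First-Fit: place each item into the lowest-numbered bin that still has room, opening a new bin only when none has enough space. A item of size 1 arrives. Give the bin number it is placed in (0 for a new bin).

Bins with room: bin 1 (1), bin 2 (3), bin 4 (3), bin 5 (6).
The first with room is bin 1.

1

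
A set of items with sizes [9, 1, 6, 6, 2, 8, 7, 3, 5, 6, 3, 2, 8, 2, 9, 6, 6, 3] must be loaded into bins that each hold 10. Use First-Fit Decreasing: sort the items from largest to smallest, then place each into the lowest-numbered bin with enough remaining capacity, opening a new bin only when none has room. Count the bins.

11

Sorted descending: 9, 9, 8, 8, 7, 6, 6, 6, 6, 6, 5, 3, 3, 3, 2, 2, 2, 1.
bin 1: place 9, 1 left
bin 2: place 9, 1 left
bin 3: place 8, 2 left
bin 4: place 8, 2 left
bin 5: place 7, 3 left
bin 6: place 6, 4 left
bin 7: place 6, 4 left
bin 8: place 6, 4 left
bin 9: place 6, 4 left
bin 10: place 6, 4 left
bin 11: place 5, 5 left
bin 5: place 3, 0 left
bin 6: place 3, 1 left
bin 7: place 3, 1 left
bin 3: place 2, 0 left
bin 4: place 2, 0 left
bin 8: place 2, 2 left
bin 1: place 1, 0 left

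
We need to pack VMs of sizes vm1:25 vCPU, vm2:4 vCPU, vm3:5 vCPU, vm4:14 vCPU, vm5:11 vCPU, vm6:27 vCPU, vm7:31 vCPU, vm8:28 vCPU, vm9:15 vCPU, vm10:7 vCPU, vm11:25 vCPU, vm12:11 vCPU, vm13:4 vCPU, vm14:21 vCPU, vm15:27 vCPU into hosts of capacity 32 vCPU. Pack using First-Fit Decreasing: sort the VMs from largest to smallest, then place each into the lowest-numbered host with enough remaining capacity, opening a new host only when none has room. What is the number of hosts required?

Sorted descending: 31, 28, 27, 27, 25, 25, 21, 15, 14, 11, 11, 7, 5, 4, 4.
host 1: place 31 vCPU, 1 vCPU left
host 2: place 28 vCPU, 4 vCPU left
host 3: place 27 vCPU, 5 vCPU left
host 4: place 27 vCPU, 5 vCPU left
host 5: place 25 vCPU, 7 vCPU left
host 6: place 25 vCPU, 7 vCPU left
host 7: place 21 vCPU, 11 vCPU left
host 8: place 15 vCPU, 17 vCPU left
host 8: place 14 vCPU, 3 vCPU left
host 7: place 11 vCPU, 0 vCPU left
host 9: place 11 vCPU, 21 vCPU left
host 5: place 7 vCPU, 0 vCPU left
host 3: place 5 vCPU, 0 vCPU left
host 2: place 4 vCPU, 0 vCPU left
host 4: place 4 vCPU, 1 vCPU left
Final hosts: [31] [28,4] [27,5] [27,4] [25,7] [25] [21,11] [15,14] [11].

9 hosts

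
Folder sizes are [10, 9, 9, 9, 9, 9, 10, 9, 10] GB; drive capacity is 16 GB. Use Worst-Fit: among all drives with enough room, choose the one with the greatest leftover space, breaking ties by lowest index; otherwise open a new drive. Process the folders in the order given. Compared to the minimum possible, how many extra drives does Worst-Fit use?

Worst-Fit: [10] [9] [9] [9] [9] [9] [10] [9] [10] → 9 drives.
9 folders exceed 8 GB (half the capacity), and no two of those can share a drive, so at least 9 drives are needed.
So 9 is already optimal.

0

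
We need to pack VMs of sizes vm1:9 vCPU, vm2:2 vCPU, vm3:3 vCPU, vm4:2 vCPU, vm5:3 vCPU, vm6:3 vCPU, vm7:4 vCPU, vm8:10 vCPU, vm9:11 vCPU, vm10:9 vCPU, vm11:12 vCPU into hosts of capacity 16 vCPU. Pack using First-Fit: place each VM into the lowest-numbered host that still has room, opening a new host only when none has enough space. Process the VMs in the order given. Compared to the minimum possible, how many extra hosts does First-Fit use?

1

First-Fit: [9,2,3,2] [3,3,4] [10] [11] [9] [12] → 6 hosts.
Total size 68 vCPU; any packing needs at least ⌈68/16⌉ = 5 hosts.
An optimal packing achieves that bound: [12,4] [11,3,2] [10,3,3] [9,2] [9] → 5 hosts.
Excess: 6 − 5 = 1.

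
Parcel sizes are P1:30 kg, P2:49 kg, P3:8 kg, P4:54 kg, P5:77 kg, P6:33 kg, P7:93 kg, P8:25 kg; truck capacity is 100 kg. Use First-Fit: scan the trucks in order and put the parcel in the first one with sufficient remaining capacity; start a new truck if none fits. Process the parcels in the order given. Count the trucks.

Put P1 (30 kg) in truck 1; 70 kg remain.
Put P2 (49 kg) in truck 1; 21 kg remain.
Put P3 (8 kg) in truck 1; 13 kg remain.
Put P4 (54 kg) in truck 2; 46 kg remain.
Put P5 (77 kg) in truck 3; 23 kg remain.
Put P6 (33 kg) in truck 2; 13 kg remain.
Put P7 (93 kg) in truck 4; 7 kg remain.
Put P8 (25 kg) in truck 5; 75 kg remain.
Final trucks: [30,49,8] [54,33] [77] [93] [25].

5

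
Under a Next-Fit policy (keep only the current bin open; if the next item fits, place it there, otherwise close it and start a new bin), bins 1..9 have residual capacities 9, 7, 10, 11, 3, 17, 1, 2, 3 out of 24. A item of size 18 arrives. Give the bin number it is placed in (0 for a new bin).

Next-Fit only looks at bin 9, which has 3 free.
18 does not fit, so a new bin is opened.

0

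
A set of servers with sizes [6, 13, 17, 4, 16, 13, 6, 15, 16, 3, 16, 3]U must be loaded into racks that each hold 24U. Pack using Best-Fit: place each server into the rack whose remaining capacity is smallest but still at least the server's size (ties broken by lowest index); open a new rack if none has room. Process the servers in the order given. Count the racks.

7 racks

Put 6U in rack 1; 18U remain.
Put 13U in rack 1; 5U remain.
Put 17U in rack 2; 7U remain.
Put 4U in rack 1; 1U remain.
Put 16U in rack 3; 8U remain.
Put 13U in rack 4; 11U remain.
Put 6U in rack 2; 1U remain.
Put 15U in rack 5; 9U remain.
Put 16U in rack 6; 8U remain.
Put 3U in rack 3; 5U remain.
Put 16U in rack 7; 8U remain.
Put 3U in rack 3; 2U remain.
Final racks: [6,13,4] [17,6] [16,3,3] [13] [15] [16] [16].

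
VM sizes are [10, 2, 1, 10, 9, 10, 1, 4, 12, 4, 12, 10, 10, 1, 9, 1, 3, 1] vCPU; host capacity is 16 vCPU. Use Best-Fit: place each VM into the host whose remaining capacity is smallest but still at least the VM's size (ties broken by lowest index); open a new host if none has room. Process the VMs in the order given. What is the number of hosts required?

9 hosts

Put 10 vCPU in host 1; 6 vCPU remain.
Put 2 vCPU in host 1; 4 vCPU remain.
Put 1 vCPU in host 1; 3 vCPU remain.
Put 10 vCPU in host 2; 6 vCPU remain.
Put 9 vCPU in host 3; 7 vCPU remain.
Put 10 vCPU in host 4; 6 vCPU remain.
Put 1 vCPU in host 1; 2 vCPU remain.
Put 4 vCPU in host 2; 2 vCPU remain.
Put 12 vCPU in host 5; 4 vCPU remain.
Put 4 vCPU in host 5; 0 vCPU remain.
Put 12 vCPU in host 6; 4 vCPU remain.
Put 10 vCPU in host 7; 6 vCPU remain.
Put 10 vCPU in host 8; 6 vCPU remain.
Put 1 vCPU in host 1; 1 vCPU remain.
Put 9 vCPU in host 9; 7 vCPU remain.
Put 1 vCPU in host 1; 0 vCPU remain.
Put 3 vCPU in host 6; 1 vCPU remain.
Put 1 vCPU in host 6; 0 vCPU remain.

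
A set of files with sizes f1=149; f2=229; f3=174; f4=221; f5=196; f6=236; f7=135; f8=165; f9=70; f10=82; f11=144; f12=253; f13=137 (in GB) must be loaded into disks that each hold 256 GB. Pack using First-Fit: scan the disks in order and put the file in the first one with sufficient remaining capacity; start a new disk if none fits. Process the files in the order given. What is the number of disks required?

11

f1 (149 GB) → disk 1 (remaining 107 GB)
f2 (229 GB) → disk 2 (remaining 27 GB)
f3 (174 GB) → disk 3 (remaining 82 GB)
f4 (221 GB) → disk 4 (remaining 35 GB)
f5 (196 GB) → disk 5 (remaining 60 GB)
f6 (236 GB) → disk 6 (remaining 20 GB)
f7 (135 GB) → disk 7 (remaining 121 GB)
f8 (165 GB) → disk 8 (remaining 91 GB)
f9 (70 GB) → disk 1 (remaining 37 GB)
f10 (82 GB) → disk 3 (remaining 0 GB)
f11 (144 GB) → disk 9 (remaining 112 GB)
f12 (253 GB) → disk 10 (remaining 3 GB)
f13 (137 GB) → disk 11 (remaining 119 GB)
Final disks: [149,70] [229] [174,82] [221] [196] [236] [135] [165] [144] [253] [137].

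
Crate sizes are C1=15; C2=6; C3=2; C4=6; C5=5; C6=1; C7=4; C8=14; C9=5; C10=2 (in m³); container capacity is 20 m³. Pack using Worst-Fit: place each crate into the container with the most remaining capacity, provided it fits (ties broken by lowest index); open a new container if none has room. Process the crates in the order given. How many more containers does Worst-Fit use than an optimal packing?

Worst-Fit: [15,1,4] [6,2,6,5] [14,5] [2] → 4 containers.
Total size 60 m³; any packing needs at least ⌈60/20⌉ = 3 containers.
An optimal packing achieves that bound: [15,5] [14,6] [6,5,4,2,2,1] → 3 containers.
Excess: 4 − 3 = 1.

1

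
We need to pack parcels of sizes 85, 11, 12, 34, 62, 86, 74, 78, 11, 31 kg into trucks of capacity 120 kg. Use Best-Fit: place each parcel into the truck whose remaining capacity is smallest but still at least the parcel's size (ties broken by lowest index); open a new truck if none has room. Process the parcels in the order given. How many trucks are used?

85 kg → truck 1 (remaining 35 kg)
11 kg → truck 1 (remaining 24 kg)
12 kg → truck 1 (remaining 12 kg)
34 kg → truck 2 (remaining 86 kg)
62 kg → truck 2 (remaining 24 kg)
86 kg → truck 3 (remaining 34 kg)
74 kg → truck 4 (remaining 46 kg)
78 kg → truck 5 (remaining 42 kg)
11 kg → truck 1 (remaining 1 kg)
31 kg → truck 3 (remaining 3 kg)

5 trucks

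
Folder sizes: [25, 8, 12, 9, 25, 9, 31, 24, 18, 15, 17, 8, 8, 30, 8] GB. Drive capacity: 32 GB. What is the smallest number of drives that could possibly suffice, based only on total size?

Total size = 25 + 8 + 12 + 9 + 25 + 9 + 31 + 24 + 18 + 15 + 17 + 8 + 8 + 30 + 8 = 247 GB.
⌈247 / 32⌉ = 8.

8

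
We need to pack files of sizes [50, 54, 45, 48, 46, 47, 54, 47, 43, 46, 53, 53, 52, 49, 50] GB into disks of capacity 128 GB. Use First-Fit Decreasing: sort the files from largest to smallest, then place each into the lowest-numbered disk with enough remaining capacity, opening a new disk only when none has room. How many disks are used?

Sorted descending: 54, 54, 53, 53, 52, 50, 50, 49, 48, 47, 47, 46, 46, 45, 43.
disk 1: place 54 GB, 74 GB left
disk 1: place 54 GB, 20 GB left
disk 2: place 53 GB, 75 GB left
disk 2: place 53 GB, 22 GB left
disk 3: place 52 GB, 76 GB left
disk 3: place 50 GB, 26 GB left
disk 4: place 50 GB, 78 GB left
disk 4: place 49 GB, 29 GB left
disk 5: place 48 GB, 80 GB left
disk 5: place 47 GB, 33 GB left
disk 6: place 47 GB, 81 GB left
disk 6: place 46 GB, 35 GB left
disk 7: place 46 GB, 82 GB left
disk 7: place 45 GB, 37 GB left
disk 8: place 43 GB, 85 GB left
Final disks: [54,54] [53,53] [52,50] [50,49] [48,47] [47,46] [46,45] [43].

8 disks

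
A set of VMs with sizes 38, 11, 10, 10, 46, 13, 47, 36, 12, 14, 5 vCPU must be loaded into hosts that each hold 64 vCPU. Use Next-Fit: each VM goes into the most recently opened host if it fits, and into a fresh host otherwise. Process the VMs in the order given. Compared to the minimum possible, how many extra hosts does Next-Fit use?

Next-Fit: [38,11,10] [10,46] [13,47] [36,12,14] [5] → 5 hosts.
Total size 242 vCPU; any packing needs at least ⌈242/64⌉ = 4 hosts.
An optimal packing achieves that bound: [47,14] [46,13,5] [38,12,11] [36,10,10] → 4 hosts.
Excess: 5 − 4 = 1.

1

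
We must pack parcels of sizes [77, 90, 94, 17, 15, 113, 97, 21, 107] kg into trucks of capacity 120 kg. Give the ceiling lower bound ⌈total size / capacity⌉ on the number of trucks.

6 trucks

Total size = 77 + 90 + 94 + 17 + 15 + 113 + 97 + 21 + 107 = 631 kg.
⌈631 / 120⌉ = 6.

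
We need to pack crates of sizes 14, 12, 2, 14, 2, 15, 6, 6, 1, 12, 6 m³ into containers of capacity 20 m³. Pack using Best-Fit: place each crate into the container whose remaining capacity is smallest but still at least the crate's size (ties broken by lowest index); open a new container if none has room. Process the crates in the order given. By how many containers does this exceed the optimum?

Best-Fit: [14,2,2,1] [12,6] [14,6] [15] [12,6] → 5 containers.
Total size 90 m³; any packing needs at least ⌈90/20⌉ = 5 containers.
So 5 is already optimal.

0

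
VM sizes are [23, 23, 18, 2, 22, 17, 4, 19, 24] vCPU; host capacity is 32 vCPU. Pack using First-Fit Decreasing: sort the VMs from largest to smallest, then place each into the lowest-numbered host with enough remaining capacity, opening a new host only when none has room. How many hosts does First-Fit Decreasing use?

7

Sorted descending: 24, 23, 23, 22, 19, 18, 17, 4, 2.
Put 24 vCPU in host 1; 8 vCPU remain.
Put 23 vCPU in host 2; 9 vCPU remain.
Put 23 vCPU in host 3; 9 vCPU remain.
Put 22 vCPU in host 4; 10 vCPU remain.
Put 19 vCPU in host 5; 13 vCPU remain.
Put 18 vCPU in host 6; 14 vCPU remain.
Put 17 vCPU in host 7; 15 vCPU remain.
Put 4 vCPU in host 1; 4 vCPU remain.
Put 2 vCPU in host 1; 2 vCPU remain.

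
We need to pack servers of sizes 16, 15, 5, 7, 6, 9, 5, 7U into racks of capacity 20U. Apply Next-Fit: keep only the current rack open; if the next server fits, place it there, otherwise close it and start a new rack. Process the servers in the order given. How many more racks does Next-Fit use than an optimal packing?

Next-Fit: [16] [15,5] [7,6] [9,5] [7] → 5 racks.
Total size 70U; any packing needs at least ⌈70/20⌉ = 4 racks.
An optimal packing achieves that bound: [16] [15,5] [9,7] [7,6,5] → 4 racks.
Excess: 5 − 4 = 1.

1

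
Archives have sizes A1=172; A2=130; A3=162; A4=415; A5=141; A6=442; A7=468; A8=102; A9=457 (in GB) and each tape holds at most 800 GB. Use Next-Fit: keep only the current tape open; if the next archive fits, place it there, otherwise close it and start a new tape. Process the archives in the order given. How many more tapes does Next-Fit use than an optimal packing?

1

Next-Fit: [172,130,162] [415,141] [442] [468,102] [457] → 5 tapes.
Total size 2489 GB; any packing needs at least ⌈2489/800⌉ = 4 tapes.
An optimal packing achieves that bound: [468,172,141] [457,162,130] [442,102] [415] → 4 tapes.
Excess: 5 − 4 = 1.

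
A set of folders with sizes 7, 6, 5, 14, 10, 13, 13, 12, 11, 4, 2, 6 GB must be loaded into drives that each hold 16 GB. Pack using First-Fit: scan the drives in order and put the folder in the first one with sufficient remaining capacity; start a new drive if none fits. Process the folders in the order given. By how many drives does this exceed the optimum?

First-Fit: [7,6,2] [5,10] [14] [13] [13] [12,4] [11] [6] → 8 drives.
Total size 103 GB; any packing needs at least ⌈103/16⌉ = 7 drives.
An optimal packing achieves that bound: [14,2] [13] [13] [12,4] [11,5] [10,6] [7,6] → 7 drives.
Excess: 8 − 7 = 1.

1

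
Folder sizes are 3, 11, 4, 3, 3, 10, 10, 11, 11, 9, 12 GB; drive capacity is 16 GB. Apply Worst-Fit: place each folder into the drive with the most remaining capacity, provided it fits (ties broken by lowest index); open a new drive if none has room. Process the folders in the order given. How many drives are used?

8 drives

3 GB → drive 1 (remaining 13 GB)
11 GB → drive 1 (remaining 2 GB)
4 GB → drive 2 (remaining 12 GB)
3 GB → drive 2 (remaining 9 GB)
3 GB → drive 2 (remaining 6 GB)
10 GB → drive 3 (remaining 6 GB)
10 GB → drive 4 (remaining 6 GB)
11 GB → drive 5 (remaining 5 GB)
11 GB → drive 6 (remaining 5 GB)
9 GB → drive 7 (remaining 7 GB)
12 GB → drive 8 (remaining 4 GB)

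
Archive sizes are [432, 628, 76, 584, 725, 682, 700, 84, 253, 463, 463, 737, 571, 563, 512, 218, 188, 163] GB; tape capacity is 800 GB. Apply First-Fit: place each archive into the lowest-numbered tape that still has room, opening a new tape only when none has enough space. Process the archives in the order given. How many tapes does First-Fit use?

Put 432 GB in tape 1; 368 GB remain.
Put 628 GB in tape 2; 172 GB remain.
Put 76 GB in tape 1; 292 GB remain.
Put 584 GB in tape 3; 216 GB remain.
Put 725 GB in tape 4; 75 GB remain.
Put 682 GB in tape 5; 118 GB remain.
Put 700 GB in tape 6; 100 GB remain.
Put 84 GB in tape 1; 208 GB remain.
Put 253 GB in tape 7; 547 GB remain.
Put 463 GB in tape 7; 84 GB remain.
Put 463 GB in tape 8; 337 GB remain.
Put 737 GB in tape 9; 63 GB remain.
Put 571 GB in tape 10; 229 GB remain.
Put 563 GB in tape 11; 237 GB remain.
Put 512 GB in tape 12; 288 GB remain.
Put 218 GB in tape 8; 119 GB remain.
Put 188 GB in tape 1; 20 GB remain.
Put 163 GB in tape 2; 9 GB remain.

12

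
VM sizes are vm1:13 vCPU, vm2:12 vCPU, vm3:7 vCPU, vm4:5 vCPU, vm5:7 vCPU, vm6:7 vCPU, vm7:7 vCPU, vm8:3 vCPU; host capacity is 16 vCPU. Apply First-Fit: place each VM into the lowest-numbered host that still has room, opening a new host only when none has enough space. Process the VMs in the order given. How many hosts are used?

5

Put vm1 (13 vCPU) in host 1; 3 vCPU remain.
Put vm2 (12 vCPU) in host 2; 4 vCPU remain.
Put vm3 (7 vCPU) in host 3; 9 vCPU remain.
Put vm4 (5 vCPU) in host 3; 4 vCPU remain.
Put vm5 (7 vCPU) in host 4; 9 vCPU remain.
Put vm6 (7 vCPU) in host 4; 2 vCPU remain.
Put vm7 (7 vCPU) in host 5; 9 vCPU remain.
Put vm8 (3 vCPU) in host 1; 0 vCPU remain.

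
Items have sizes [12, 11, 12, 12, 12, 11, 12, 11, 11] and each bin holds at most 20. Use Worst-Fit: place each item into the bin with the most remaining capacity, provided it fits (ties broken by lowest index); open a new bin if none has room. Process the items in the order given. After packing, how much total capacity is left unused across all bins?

76

12 → bin 1 (remaining 8)
11 → bin 2 (remaining 9)
12 → bin 3 (remaining 8)
12 → bin 4 (remaining 8)
12 → bin 5 (remaining 8)
11 → bin 6 (remaining 9)
12 → bin 7 (remaining 8)
11 → bin 8 (remaining 9)
11 → bin 9 (remaining 9)
9 bins × 20 = 180; used 104; unused 76.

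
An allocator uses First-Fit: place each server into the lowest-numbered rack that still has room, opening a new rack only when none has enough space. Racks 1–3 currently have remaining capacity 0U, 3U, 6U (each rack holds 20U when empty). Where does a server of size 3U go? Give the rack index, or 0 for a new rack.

Racks with room: rack 2 (3U), rack 3 (6U).
The first with room is rack 2.

2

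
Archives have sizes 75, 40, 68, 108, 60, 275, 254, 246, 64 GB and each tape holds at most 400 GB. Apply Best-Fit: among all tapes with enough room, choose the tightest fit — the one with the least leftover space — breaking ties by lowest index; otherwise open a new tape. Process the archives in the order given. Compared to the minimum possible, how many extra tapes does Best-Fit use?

1

Best-Fit: [75,40,68,108,60] [275,64] [254] [246] → 4 tapes.
Total size 1190 GB; any packing needs at least ⌈1190/400⌉ = 3 tapes.
An optimal packing achieves that bound: [275,64,60] [254,75,68] [246,108,40] → 3 tapes.
Excess: 4 − 3 = 1.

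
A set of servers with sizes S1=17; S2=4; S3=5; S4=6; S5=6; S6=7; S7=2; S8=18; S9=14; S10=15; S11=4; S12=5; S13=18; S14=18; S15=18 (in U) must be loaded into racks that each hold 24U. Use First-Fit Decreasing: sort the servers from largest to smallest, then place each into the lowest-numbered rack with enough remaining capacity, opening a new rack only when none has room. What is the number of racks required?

Sorted descending: 18, 18, 18, 18, 17, 15, 14, 7, 6, 6, 5, 5, 4, 4, 2.
18U → rack 1 (remaining 6U)
18U → rack 2 (remaining 6U)
18U → rack 3 (remaining 6U)
18U → rack 4 (remaining 6U)
17U → rack 5 (remaining 7U)
15U → rack 6 (remaining 9U)
14U → rack 7 (remaining 10U)
7U → rack 5 (remaining 0U)
6U → rack 1 (remaining 0U)
6U → rack 2 (remaining 0U)
5U → rack 3 (remaining 1U)
5U → rack 4 (remaining 1U)
4U → rack 6 (remaining 5U)
4U → rack 6 (remaining 1U)
2U → rack 7 (remaining 8U)
Final racks: [18,6] [18,6] [18,5] [18,5] [17,7] [15,4,4] [14,2].

7 racks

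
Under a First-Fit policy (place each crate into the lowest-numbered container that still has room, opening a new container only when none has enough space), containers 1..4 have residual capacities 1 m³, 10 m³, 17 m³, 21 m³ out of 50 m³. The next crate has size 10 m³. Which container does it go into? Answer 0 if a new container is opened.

Containers with room: container 2 (10 m³), container 3 (17 m³), container 4 (21 m³).
The first with room is container 2.

2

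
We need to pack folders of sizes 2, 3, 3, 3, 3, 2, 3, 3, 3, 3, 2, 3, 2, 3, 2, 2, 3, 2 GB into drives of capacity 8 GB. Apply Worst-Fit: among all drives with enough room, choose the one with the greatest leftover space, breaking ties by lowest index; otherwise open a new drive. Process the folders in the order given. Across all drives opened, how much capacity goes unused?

drive 1: place 2 GB, 6 GB left
drive 1: place 3 GB, 3 GB left
drive 1: place 3 GB, 0 GB left
drive 2: place 3 GB, 5 GB left
drive 2: place 3 GB, 2 GB left
drive 2: place 2 GB, 0 GB left
drive 3: place 3 GB, 5 GB left
drive 3: place 3 GB, 2 GB left
drive 4: place 3 GB, 5 GB left
drive 4: place 3 GB, 2 GB left
drive 3: place 2 GB, 0 GB left
drive 5: place 3 GB, 5 GB left
drive 5: place 2 GB, 3 GB left
drive 5: place 3 GB, 0 GB left
drive 4: place 2 GB, 0 GB left
drive 6: place 2 GB, 6 GB left
drive 6: place 3 GB, 3 GB left
drive 6: place 2 GB, 1 GB left
6 drives × 8 GB = 48 GB; used 47 GB; unused 1 GB.

1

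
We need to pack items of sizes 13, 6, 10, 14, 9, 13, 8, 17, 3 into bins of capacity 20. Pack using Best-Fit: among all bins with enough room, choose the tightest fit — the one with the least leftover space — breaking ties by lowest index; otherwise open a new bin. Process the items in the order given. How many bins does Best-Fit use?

bin 1: place 13, 7 left
bin 1: place 6, 1 left
bin 2: place 10, 10 left
bin 3: place 14, 6 left
bin 2: place 9, 1 left
bin 4: place 13, 7 left
bin 5: place 8, 12 left
bin 6: place 17, 3 left
bin 6: place 3, 0 left
Final bins: [13,6] [10,9] [14] [13] [8] [17,3].

6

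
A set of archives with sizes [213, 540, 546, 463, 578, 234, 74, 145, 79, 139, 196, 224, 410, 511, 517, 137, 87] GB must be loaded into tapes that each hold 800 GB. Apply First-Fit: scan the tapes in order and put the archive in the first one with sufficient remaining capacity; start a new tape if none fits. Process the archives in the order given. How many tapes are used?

8

Put 213 GB in tape 1; 587 GB remain.
Put 540 GB in tape 1; 47 GB remain.
Put 546 GB in tape 2; 254 GB remain.
Put 463 GB in tape 3; 337 GB remain.
Put 578 GB in tape 4; 222 GB remain.
Put 234 GB in tape 2; 20 GB remain.
Put 74 GB in tape 3; 263 GB remain.
Put 145 GB in tape 3; 118 GB remain.
Put 79 GB in tape 3; 39 GB remain.
Put 139 GB in tape 4; 83 GB remain.
Put 196 GB in tape 5; 604 GB remain.
Put 224 GB in tape 5; 380 GB remain.
Put 410 GB in tape 6; 390 GB remain.
Put 511 GB in tape 7; 289 GB remain.
Put 517 GB in tape 8; 283 GB remain.
Put 137 GB in tape 5; 243 GB remain.
Put 87 GB in tape 5; 156 GB remain.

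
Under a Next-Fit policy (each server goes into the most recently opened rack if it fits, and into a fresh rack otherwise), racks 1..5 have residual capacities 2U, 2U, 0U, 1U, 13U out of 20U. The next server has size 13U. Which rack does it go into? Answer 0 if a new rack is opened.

Next-Fit only looks at rack 5, which has 13U free.
13U fits there.

5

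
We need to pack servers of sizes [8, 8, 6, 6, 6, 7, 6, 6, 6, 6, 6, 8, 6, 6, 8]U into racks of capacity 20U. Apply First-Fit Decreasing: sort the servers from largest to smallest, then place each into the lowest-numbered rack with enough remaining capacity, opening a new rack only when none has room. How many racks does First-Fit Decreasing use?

6 racks

Sorted descending: 8, 8, 8, 8, 7, 6, 6, 6, 6, 6, 6, 6, 6, 6, 6.
Put 8U in rack 1; 12U remain.
Put 8U in rack 1; 4U remain.
Put 8U in rack 2; 12U remain.
Put 8U in rack 2; 4U remain.
Put 7U in rack 3; 13U remain.
Put 6U in rack 3; 7U remain.
Put 6U in rack 3; 1U remain.
Put 6U in rack 4; 14U remain.
Put 6U in rack 4; 8U remain.
Put 6U in rack 4; 2U remain.
Put 6U in rack 5; 14U remain.
Put 6U in rack 5; 8U remain.
Put 6U in rack 5; 2U remain.
Put 6U in rack 6; 14U remain.
Put 6U in rack 6; 8U remain.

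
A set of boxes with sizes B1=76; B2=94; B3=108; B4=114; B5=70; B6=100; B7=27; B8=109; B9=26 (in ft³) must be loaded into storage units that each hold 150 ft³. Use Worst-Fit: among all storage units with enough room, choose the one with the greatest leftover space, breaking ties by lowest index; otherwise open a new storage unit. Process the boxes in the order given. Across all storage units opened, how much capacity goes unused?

B1 (76 ft³) → storage unit 1 (remaining 74 ft³)
B2 (94 ft³) → storage unit 2 (remaining 56 ft³)
B3 (108 ft³) → storage unit 3 (remaining 42 ft³)
B4 (114 ft³) → storage unit 4 (remaining 36 ft³)
B5 (70 ft³) → storage unit 1 (remaining 4 ft³)
B6 (100 ft³) → storage unit 5 (remaining 50 ft³)
B7 (27 ft³) → storage unit 2 (remaining 29 ft³)
B8 (109 ft³) → storage unit 6 (remaining 41 ft³)
B9 (26 ft³) → storage unit 5 (remaining 24 ft³)
6 storage units × 150 ft³ = 900 ft³; used 724 ft³; unused 176 ft³.

176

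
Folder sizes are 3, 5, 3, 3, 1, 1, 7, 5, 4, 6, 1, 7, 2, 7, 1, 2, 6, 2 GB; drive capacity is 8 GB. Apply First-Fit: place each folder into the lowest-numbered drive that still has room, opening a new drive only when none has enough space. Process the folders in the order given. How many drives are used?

3 GB → drive 1 (remaining 5 GB)
5 GB → drive 1 (remaining 0 GB)
3 GB → drive 2 (remaining 5 GB)
3 GB → drive 2 (remaining 2 GB)
1 GB → drive 2 (remaining 1 GB)
1 GB → drive 2 (remaining 0 GB)
7 GB → drive 3 (remaining 1 GB)
5 GB → drive 4 (remaining 3 GB)
4 GB → drive 5 (remaining 4 GB)
6 GB → drive 6 (remaining 2 GB)
1 GB → drive 3 (remaining 0 GB)
7 GB → drive 7 (remaining 1 GB)
2 GB → drive 4 (remaining 1 GB)
7 GB → drive 8 (remaining 1 GB)
1 GB → drive 4 (remaining 0 GB)
2 GB → drive 5 (remaining 2 GB)
6 GB → drive 9 (remaining 2 GB)
2 GB → drive 5 (remaining 0 GB)

9 drives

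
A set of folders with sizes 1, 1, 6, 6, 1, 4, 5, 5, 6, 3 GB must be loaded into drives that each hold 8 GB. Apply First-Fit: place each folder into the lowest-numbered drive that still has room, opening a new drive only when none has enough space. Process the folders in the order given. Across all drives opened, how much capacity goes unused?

drive 1: place 1 GB, 7 GB left
drive 1: place 1 GB, 6 GB left
drive 1: place 6 GB, 0 GB left
drive 2: place 6 GB, 2 GB left
drive 2: place 1 GB, 1 GB left
drive 3: place 4 GB, 4 GB left
drive 4: place 5 GB, 3 GB left
drive 5: place 5 GB, 3 GB left
drive 6: place 6 GB, 2 GB left
drive 3: place 3 GB, 1 GB left
6 drives × 8 GB = 48 GB; used 38 GB; unused 10 GB.

10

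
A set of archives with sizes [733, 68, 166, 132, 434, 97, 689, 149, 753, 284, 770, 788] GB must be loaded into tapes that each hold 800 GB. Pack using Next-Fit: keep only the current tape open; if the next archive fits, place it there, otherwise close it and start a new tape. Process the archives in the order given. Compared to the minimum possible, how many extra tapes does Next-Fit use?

Next-Fit: [733] [68,166,132,434] [97,689] [149] [753] [284] [770] [788] → 8 tapes.
Total size 5063 GB; any packing needs at least ⌈5063/800⌉ = 7 tapes.
An optimal packing achieves that bound: [788] [770] [753] [733] [689,97] [434,284,68] [166,149,132] → 7 tapes.
Excess: 8 − 7 = 1.

1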